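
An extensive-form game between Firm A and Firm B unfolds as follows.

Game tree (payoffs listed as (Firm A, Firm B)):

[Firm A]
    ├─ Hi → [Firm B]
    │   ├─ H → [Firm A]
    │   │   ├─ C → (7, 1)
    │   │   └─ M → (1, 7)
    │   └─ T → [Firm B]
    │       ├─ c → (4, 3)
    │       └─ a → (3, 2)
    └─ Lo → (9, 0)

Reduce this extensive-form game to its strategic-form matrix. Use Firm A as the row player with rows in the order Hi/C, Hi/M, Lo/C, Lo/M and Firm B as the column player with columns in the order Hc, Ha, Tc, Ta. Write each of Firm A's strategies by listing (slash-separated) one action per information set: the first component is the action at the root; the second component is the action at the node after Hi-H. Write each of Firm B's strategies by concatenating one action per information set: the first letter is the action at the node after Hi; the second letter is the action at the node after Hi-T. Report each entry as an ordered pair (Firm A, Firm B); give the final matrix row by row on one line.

           Hc       Ha       Tc       Ta
Hi/C    (7,1)    (7,1)    (4,3)    (3,2)
Hi/M    (1,7)    (1,7)    (4,3)    (3,2)
Lo/C    (9,0)    (9,0)    (9,0)    (9,0)
Lo/M    (9,0)    (9,0)    (9,0)    (9,0)

Hi/C: (7,1) (7,1) (4,3) (3,2) | Hi/M: (1,7) (1,7) (4,3) (3,2) | Lo/C: (9,0) (9,0) (9,0) (9,0) | Lo/M: (9,0) (9,0) (9,0) (9,0)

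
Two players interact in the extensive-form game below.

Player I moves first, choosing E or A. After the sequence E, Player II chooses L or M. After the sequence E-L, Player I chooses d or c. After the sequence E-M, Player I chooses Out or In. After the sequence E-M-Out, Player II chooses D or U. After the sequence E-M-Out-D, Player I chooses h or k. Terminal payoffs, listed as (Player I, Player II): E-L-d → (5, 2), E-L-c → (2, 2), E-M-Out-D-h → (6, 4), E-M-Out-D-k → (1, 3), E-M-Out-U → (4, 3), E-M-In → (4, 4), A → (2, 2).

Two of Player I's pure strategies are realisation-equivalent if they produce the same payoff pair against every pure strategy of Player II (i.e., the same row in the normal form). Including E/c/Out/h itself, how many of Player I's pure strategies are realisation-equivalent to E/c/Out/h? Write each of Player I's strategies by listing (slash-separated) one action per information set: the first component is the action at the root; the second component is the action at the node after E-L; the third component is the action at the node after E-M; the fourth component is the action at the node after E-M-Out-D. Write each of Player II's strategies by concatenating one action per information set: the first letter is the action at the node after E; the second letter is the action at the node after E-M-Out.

1

Row for E/c/Out/h (columns LD, LU, MD, MU): (2,2) (2,2) (6,4) (4,3).
Every one of Player I's information sets is on the play path for some reply by Player II when Player I follows E/c/Out/h.
Changing the action at any of them therefore changes at least one column, so only E/c/Out/h itself gives this row.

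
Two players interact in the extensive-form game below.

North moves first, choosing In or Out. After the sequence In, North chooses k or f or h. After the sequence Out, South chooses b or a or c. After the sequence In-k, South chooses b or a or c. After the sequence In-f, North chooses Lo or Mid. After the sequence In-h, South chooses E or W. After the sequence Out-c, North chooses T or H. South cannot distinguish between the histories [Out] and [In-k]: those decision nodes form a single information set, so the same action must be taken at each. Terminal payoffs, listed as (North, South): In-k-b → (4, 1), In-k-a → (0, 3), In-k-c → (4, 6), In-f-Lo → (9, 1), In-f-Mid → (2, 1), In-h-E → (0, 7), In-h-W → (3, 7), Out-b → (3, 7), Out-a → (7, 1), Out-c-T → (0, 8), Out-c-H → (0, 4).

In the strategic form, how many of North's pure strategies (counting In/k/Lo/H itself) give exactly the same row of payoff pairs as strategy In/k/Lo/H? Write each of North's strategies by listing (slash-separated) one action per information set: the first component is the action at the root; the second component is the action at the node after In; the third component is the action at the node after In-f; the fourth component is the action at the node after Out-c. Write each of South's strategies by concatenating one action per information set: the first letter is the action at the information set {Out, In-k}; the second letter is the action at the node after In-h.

Row for In/k/Lo/H (columns bE, bW, aE, aW, cE, cW): (4,1) (4,1) (0,3) (0,3) (4,6) (4,6).
Under In/k/Lo/H, North's choice at the node after In-f and at the node after Out-c can never be reached regardless of what South does, so varying those choices leaves every outcome unchanged.
Holding the reachable choices fixed and varying the unreachable ones freely already gives 2 × 2 = 4 equivalent strategies.
No other strategy reproduces this row, so those 4 are the full class: In/k/Lo/T, In/k/Lo/H, In/k/Mid/T, In/k/Mid/H.

4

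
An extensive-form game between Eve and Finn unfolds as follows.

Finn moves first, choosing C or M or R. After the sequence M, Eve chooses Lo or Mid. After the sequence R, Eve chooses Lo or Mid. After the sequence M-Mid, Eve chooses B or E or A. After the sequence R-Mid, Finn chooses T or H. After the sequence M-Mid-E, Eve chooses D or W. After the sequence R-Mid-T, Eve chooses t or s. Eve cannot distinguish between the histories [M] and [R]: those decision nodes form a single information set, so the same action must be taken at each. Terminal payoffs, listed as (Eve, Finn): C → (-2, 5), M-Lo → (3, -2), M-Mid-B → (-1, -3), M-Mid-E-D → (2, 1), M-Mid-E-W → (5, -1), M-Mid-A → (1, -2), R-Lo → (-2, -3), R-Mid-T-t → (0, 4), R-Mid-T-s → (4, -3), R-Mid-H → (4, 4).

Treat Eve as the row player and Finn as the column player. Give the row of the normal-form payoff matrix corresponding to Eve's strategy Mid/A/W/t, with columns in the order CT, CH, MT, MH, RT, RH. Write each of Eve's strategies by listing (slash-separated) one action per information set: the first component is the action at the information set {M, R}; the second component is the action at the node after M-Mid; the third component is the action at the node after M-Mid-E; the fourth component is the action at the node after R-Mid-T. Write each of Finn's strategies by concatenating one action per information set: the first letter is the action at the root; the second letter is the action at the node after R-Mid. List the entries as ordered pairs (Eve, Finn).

vs CT: Finn plays C → (-2, 5)
vs CH: Finn plays C → (-2, 5)
vs MT: Finn plays M → Eve plays Mid at [M] → Eve plays A at [M-Mid] → (1, -2)
vs MH: Finn plays M → Eve plays Mid at [M] → Eve plays A at [M-Mid] → (1, -2)
vs RT: Finn plays R → Eve plays Mid at [R] → Finn plays T at [R-Mid] → Eve plays t at [R-Mid-T] → (0, 4)
vs RH: Finn plays R → Eve plays Mid at [R] → Finn plays H at [R-Mid] → (4, 4)

(-2,5) (-2,5) (1,-2) (1,-2) (0,4) (4,4)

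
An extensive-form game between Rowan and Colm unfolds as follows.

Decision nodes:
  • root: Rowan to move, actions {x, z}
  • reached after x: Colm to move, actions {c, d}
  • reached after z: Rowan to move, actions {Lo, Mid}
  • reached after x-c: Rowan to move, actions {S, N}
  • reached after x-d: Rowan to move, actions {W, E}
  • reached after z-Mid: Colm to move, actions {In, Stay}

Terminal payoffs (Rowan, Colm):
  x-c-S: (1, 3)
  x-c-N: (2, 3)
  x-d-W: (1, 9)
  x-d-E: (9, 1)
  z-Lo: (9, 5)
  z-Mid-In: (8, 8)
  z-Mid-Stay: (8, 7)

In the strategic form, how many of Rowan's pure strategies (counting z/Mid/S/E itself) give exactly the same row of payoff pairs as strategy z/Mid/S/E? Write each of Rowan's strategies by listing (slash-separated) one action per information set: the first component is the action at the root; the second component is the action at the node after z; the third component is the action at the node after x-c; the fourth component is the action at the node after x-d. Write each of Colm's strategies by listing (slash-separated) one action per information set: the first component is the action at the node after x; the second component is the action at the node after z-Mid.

4

Row for z/Mid/S/E (columns c/In, c/Stay, d/In, d/Stay): (8,8) (8,7) (8,8) (8,7).
Under z/Mid/S/E, Rowan's choice at the node after x-c and at the node after x-d can never be reached regardless of what Colm does, so varying those choices leaves every outcome unchanged.
Holding the reachable choices fixed and varying the unreachable ones freely already gives 2 × 2 = 4 equivalent strategies.
No other strategy reproduces this row, so those 4 are the full class: z/Mid/S/W, z/Mid/S/E, z/Mid/N/W, z/Mid/N/E.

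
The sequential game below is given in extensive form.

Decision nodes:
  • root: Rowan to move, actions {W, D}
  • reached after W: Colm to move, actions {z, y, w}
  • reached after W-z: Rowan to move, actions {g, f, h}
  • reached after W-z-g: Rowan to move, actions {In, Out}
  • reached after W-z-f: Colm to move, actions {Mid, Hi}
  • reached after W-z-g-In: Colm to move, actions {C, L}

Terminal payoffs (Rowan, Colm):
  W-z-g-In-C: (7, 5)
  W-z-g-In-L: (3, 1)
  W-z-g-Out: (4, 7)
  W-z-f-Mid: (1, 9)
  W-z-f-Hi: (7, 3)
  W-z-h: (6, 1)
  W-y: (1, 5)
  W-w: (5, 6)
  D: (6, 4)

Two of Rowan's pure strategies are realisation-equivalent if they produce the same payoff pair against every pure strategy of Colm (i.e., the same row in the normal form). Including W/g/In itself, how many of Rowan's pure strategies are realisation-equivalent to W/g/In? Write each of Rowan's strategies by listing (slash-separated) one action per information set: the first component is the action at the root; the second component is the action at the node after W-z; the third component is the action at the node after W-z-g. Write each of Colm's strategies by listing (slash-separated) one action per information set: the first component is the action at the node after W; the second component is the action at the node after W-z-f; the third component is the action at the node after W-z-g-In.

1

Row for W/g/In (columns z/Mid/C, z/Mid/L, z/Hi/C, z/Hi/L, y/Mid/C, y/Mid/L, y/Hi/C, y/Hi/L, w/Mid/C, w/Mid/L, w/Hi/C, w/Hi/L): (7,5) (3,1) (7,5) (3,1) (1,5) (1,5) (1,5) (1,5) (5,6) (5,6) (5,6) (5,6).
Every one of Rowan's information sets is on the play path for some reply by Colm when Rowan follows W/g/In.
Changing the action at any of them therefore changes at least one column, so only W/g/In itself gives this row.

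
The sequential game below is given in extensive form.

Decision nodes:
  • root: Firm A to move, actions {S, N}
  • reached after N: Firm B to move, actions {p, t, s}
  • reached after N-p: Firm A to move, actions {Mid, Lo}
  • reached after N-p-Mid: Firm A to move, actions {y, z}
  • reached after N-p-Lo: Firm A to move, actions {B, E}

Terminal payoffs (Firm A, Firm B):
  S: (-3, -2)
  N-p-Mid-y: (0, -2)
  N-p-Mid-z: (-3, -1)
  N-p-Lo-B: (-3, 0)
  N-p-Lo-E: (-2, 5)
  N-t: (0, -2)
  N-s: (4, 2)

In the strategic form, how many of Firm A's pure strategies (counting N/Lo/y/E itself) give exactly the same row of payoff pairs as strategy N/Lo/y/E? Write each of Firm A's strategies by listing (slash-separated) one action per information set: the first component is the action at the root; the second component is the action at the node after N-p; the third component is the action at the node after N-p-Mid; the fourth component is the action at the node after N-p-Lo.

2

Row for N/Lo/y/E (columns p, t, s): (-2,5) (0,-2) (4,2).
Under N/Lo/y/E, Firm A's choice at the node after N-p-Mid can never be reached regardless of what Firm B does, so varying those choices leaves every outcome unchanged.
Holding the reachable choices fixed and varying the unreachable one freely already gives 2 equivalent strategies.
No other strategy reproduces this row, so those 2 are the full class: N/Lo/y/E, N/Lo/z/E.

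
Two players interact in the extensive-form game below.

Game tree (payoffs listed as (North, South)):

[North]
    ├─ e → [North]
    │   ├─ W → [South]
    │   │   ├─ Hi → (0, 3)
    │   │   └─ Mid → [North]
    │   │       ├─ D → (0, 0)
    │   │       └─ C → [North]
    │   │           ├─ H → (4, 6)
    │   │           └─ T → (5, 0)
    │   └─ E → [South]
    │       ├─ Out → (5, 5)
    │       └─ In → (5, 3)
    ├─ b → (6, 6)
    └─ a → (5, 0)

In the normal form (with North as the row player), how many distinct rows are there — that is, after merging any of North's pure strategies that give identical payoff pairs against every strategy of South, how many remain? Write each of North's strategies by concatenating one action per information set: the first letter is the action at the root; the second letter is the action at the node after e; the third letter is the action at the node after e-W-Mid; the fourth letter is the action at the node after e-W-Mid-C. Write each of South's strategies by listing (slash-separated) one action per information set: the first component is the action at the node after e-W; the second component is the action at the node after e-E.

North has 24 pure strategies: eWDH, eWDT, eWCH, eWCT, eEDH, eEDT, eECH, eECT, bWDH, bWDT, bWCH, bWCT, bEDH, bEDT, bECH, bECT, aWDH, aWDT, aWCH, aWCT, aEDH, aEDT, aECH, aECT. Columns: Hi/Out, Hi/In, Mid/Out, Mid/In.
{eWDH, eWDT} → row (0,3) (0,3) (0,0) (0,0)
{eWCH} → row (0,3) (0,3) (4,6) (4,6)
{eWCT} → row (0,3) (0,3) (5,0) (5,0)
{eEDH, eEDT, eECH, eECT} → row (5,5) (5,3) (5,5) (5,3)
{bWDH, bWDT, bWCH, bWCT, bEDH, bEDT, bECH, bECT} → row (6,6) (6,6) (6,6) (6,6)
{aWDH, aWDT, aWCH, aWCT, aEDH, aEDT, aECH, aECT} → row (5,0) (5,0) (5,0) (5,0)
That's 6 distinct rows out of 24 strategies.

6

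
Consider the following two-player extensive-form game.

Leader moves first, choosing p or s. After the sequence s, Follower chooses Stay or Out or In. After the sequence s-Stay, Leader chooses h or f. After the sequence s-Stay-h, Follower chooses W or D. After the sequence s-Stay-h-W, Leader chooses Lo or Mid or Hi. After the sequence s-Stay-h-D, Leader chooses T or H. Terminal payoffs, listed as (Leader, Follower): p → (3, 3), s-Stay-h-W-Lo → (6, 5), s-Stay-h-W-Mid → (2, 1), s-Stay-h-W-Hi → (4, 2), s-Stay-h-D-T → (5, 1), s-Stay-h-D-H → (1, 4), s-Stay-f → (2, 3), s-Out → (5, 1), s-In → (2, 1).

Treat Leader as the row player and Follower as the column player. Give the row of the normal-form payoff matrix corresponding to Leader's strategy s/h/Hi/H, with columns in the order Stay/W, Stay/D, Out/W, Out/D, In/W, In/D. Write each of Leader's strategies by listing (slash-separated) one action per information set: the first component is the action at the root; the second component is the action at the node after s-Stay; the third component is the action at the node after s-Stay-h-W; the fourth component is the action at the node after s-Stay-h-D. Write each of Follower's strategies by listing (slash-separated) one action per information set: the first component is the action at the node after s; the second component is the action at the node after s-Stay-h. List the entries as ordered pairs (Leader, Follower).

(4,2) (1,4) (5,1) (5,1) (2,1) (2,1)

vs Stay/W: Leader plays s → Follower plays Stay at [s] → Leader plays h at [s-Stay] → Follower plays W at [s-Stay-h] → Leader plays Hi at [s-Stay-h-W] → (4, 2)
vs Stay/D: Leader plays s → Follower plays Stay at [s] → Leader plays h at [s-Stay] → Follower plays D at [s-Stay-h] → Leader plays H at [s-Stay-h-D] → (1, 4)
vs Out/W: Leader plays s → Follower plays Out at [s] → (5, 1)
vs Out/D: Leader plays s → Follower plays Out at [s] → (5, 1)
vs In/W: Leader plays s → Follower plays In at [s] → (2, 1)
vs In/D: Leader plays s → Follower plays In at [s] → (2, 1)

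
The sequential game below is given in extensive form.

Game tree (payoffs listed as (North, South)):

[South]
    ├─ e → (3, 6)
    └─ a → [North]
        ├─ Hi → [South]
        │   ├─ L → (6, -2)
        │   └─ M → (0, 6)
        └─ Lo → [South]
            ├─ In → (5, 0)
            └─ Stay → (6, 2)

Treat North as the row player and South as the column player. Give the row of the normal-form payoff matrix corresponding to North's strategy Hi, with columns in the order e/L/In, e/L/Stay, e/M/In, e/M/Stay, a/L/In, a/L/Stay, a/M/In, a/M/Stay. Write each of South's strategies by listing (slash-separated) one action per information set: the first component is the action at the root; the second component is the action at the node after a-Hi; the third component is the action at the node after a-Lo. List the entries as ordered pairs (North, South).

(3,6) (3,6) (3,6) (3,6) (6,-2) (6,-2) (0,6) (0,6)

vs e/L/In: South plays e → (3, 6)
vs e/L/Stay: South plays e → (3, 6)
vs e/M/In: South plays e → (3, 6)
vs e/M/Stay: South plays e → (3, 6)
vs a/L/In: South plays a → North plays Hi at [a] → South plays L at [a-Hi] → (6, -2)
vs a/L/Stay: South plays a → North plays Hi at [a] → South plays L at [a-Hi] → (6, -2)
vs a/M/In: South plays a → North plays Hi at [a] → South plays M at [a-Hi] → (0, 6)
vs a/M/Stay: South plays a → North plays Hi at [a] → South plays M at [a-Hi] → (0, 6)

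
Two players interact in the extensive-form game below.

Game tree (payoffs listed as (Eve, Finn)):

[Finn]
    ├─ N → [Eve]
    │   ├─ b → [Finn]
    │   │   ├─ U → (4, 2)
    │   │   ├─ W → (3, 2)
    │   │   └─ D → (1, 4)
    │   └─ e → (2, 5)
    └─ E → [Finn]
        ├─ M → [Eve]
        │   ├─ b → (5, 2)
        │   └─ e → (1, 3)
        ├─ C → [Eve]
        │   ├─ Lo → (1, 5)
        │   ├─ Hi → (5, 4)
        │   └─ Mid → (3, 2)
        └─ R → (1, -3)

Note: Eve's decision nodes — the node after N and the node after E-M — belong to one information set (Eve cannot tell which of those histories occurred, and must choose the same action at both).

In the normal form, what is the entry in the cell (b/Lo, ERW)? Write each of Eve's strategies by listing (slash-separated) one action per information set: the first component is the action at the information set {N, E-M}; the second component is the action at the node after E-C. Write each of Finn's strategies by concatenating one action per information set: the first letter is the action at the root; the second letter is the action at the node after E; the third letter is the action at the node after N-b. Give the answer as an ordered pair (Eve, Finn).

Trace the play path from the root:
  Finn plays E
  Finn plays R at [E]
→ terminal payoff (1, -3).
(Eve's choice at the information set {N, E-M} is never reached on this path, so it doesn't affect the outcome.)

(1, -3)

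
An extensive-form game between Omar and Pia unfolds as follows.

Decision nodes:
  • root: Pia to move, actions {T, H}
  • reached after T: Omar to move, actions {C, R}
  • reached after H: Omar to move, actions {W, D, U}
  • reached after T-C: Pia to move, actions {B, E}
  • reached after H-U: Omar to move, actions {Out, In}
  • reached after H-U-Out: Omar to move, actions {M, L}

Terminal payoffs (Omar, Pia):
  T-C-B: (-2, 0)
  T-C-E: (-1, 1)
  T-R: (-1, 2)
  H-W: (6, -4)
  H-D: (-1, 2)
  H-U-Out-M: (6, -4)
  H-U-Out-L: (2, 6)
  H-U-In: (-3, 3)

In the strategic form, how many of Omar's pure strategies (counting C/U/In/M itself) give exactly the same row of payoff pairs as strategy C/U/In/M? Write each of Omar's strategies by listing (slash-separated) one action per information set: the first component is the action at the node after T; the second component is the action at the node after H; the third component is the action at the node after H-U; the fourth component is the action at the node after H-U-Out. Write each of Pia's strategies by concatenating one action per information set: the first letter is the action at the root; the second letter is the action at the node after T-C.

Row for C/U/In/M (columns TB, TE, HB, HE): (-2,0) (-1,1) (-3,3) (-3,3).
Under C/U/In/M, Omar's choice at the node after H-U-Out can never be reached regardless of what Pia does, so varying those choices leaves every outcome unchanged.
Holding the reachable choices fixed and varying the unreachable one freely already gives 2 equivalent strategies.
No other strategy reproduces this row, so those 2 are the full class: C/U/In/M, C/U/In/L.

2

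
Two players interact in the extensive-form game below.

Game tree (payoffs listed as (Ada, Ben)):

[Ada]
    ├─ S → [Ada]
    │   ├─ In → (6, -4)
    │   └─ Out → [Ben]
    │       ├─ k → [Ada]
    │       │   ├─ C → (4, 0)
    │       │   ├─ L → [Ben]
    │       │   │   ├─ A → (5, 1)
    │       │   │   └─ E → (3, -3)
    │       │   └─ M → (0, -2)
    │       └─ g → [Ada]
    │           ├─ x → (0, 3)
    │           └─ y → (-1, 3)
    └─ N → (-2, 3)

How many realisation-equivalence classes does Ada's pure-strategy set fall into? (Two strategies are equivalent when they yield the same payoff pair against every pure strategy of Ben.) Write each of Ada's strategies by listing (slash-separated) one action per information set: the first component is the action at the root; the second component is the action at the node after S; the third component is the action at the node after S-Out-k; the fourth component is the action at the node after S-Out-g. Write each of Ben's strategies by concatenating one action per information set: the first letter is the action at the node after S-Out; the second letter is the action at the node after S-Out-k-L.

8

Ada has 24 pure strategies: S/In/C/x, S/In/C/y, S/In/L/x, S/In/L/y, S/In/M/x, S/In/M/y, S/Out/C/x, S/Out/C/y, S/Out/L/x, S/Out/L/y, S/Out/M/x, S/Out/M/y, N/In/C/x, N/In/C/y, N/In/L/x, N/In/L/y, N/In/M/x, N/In/M/y, N/Out/C/x, N/Out/C/y, N/Out/L/x, N/Out/L/y, N/Out/M/x, N/Out/M/y. Columns: kA, kE, gA, gE.
{S/In/C/x, S/In/C/y, S/In/L/x, S/In/L/y, S/In/M/x, S/In/M/y} → row (6,-4) (6,-4) (6,-4) (6,-4)
{S/Out/C/x} → row (4,0) (4,0) (0,3) (0,3)
{S/Out/C/y} → row (4,0) (4,0) (-1,3) (-1,3)
{S/Out/L/x} → row (5,1) (3,-3) (0,3) (0,3)
{S/Out/L/y} → row (5,1) (3,-3) (-1,3) (-1,3)
{S/Out/M/x} → row (0,-2) (0,-2) (0,3) (0,3)
{S/Out/M/y} → row (0,-2) (0,-2) (-1,3) (-1,3)
{N/In/C/x, N/In/C/y, N/In/L/x, N/In/L/y, N/In/M/x, N/In/M/y, N/Out/C/x, N/Out/C/y, N/Out/L/x, N/Out/L/y, N/Out/M/x, N/Out/M/y} → row (-2,3) (-2,3) (-2,3) (-2,3)
That's 8 distinct rows out of 24 strategies.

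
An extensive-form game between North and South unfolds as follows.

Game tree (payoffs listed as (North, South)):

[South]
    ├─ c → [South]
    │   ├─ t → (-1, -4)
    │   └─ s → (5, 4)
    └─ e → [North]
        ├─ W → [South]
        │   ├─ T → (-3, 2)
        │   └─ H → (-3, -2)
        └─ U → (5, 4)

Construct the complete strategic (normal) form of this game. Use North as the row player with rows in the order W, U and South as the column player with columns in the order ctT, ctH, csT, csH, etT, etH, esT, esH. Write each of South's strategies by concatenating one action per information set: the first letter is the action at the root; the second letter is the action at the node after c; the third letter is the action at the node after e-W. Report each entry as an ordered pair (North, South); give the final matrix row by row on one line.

Row W: ctT→(-1,-4), ctH→(-1,-4), csT→(5,4), csH→(5,4), etT→(-3,2), etH→(-3,-2), esT→(-3,2), esH→(-3,-2)
Row U: ctT→(-1,-4), ctH→(-1,-4), csT→(5,4), csH→(5,4), etT→(5,4), etH→(5,4), esT→(5,4), esH→(5,4)

W: (-1,-4) (-1,-4) (5,4) (5,4) (-3,2) (-3,-2) (-3,2) (-3,-2) | U: (-1,-4) (-1,-4) (5,4) (5,4) (5,4) (5,4) (5,4) (5,4)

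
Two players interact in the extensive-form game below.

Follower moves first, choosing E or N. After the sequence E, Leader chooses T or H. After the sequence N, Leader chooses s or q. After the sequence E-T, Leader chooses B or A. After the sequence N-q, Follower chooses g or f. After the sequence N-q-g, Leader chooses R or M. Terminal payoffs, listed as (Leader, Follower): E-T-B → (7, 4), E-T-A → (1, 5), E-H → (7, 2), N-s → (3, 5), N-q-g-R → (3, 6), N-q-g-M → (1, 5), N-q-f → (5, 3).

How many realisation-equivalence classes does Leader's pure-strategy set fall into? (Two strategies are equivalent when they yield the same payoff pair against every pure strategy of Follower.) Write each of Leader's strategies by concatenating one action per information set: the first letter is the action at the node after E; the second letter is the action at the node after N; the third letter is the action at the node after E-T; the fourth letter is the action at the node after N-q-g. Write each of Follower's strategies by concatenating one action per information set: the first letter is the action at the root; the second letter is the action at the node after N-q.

Leader has 16 pure strategies: TsBR, TsBM, TsAR, TsAM, TqBR, TqBM, TqAR, TqAM, HsBR, HsBM, HsAR, HsAM, HqBR, HqBM, HqAR, HqAM. Columns: Eg, Ef, Ng, Nf.
{TsBR, TsBM} → row (7,4) (7,4) (3,5) (3,5)
{TsAR, TsAM} → row (1,5) (1,5) (3,5) (3,5)
{TqBR} → row (7,4) (7,4) (3,6) (5,3)
{TqBM} → row (7,4) (7,4) (1,5) (5,3)
{TqAR} → row (1,5) (1,5) (3,6) (5,3)
{TqAM} → row (1,5) (1,5) (1,5) (5,3)
{HsBR, HsBM, HsAR, HsAM} → row (7,2) (7,2) (3,5) (3,5)
{HqBR, HqAR} → row (7,2) (7,2) (3,6) (5,3)
{HqBM, HqAM} → row (7,2) (7,2) (1,5) (5,3)
That's 9 distinct rows out of 16 strategies.

9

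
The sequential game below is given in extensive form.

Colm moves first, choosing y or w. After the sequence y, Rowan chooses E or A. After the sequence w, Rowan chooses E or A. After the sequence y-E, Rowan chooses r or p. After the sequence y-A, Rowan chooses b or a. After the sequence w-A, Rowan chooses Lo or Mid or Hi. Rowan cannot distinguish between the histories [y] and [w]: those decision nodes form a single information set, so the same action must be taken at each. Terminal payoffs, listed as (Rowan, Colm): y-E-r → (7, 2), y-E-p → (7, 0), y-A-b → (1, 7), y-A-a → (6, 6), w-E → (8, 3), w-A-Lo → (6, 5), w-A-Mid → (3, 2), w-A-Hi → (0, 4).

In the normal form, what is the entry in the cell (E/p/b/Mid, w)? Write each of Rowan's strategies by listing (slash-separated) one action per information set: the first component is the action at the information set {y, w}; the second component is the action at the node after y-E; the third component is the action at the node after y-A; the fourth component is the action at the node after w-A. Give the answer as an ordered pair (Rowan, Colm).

Trace the play path from the root:
  Colm plays w
  Rowan plays E at [w]
→ terminal payoff (8, 3).
(Rowan's choice at the node after y-E is never reached on this path, so it doesn't affect the outcome.)

(8, 3)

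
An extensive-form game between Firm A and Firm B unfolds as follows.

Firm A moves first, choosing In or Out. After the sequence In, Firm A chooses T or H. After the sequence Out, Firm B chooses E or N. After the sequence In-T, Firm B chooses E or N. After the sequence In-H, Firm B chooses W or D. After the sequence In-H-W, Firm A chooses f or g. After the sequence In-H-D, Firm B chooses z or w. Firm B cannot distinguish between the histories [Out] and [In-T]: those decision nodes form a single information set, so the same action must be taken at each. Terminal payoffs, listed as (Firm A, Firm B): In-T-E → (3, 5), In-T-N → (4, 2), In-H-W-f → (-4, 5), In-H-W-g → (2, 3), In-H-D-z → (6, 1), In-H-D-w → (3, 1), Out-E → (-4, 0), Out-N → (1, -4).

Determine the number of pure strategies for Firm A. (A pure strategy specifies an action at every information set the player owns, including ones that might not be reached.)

8

Firm A owns the root with actions {In, Out} — two choices.
Firm A owns the node after In with actions {T, H} — two choices.
Firm A owns the node after In-H-W with actions {f, g} — two choices.
A pure strategy fixes one action at each information set independently, so the count is the product 2 × 2 × 2 = 8.
(For reference, Firm B has 8 pure strategies, giving a 8×8 normal-form matrix.)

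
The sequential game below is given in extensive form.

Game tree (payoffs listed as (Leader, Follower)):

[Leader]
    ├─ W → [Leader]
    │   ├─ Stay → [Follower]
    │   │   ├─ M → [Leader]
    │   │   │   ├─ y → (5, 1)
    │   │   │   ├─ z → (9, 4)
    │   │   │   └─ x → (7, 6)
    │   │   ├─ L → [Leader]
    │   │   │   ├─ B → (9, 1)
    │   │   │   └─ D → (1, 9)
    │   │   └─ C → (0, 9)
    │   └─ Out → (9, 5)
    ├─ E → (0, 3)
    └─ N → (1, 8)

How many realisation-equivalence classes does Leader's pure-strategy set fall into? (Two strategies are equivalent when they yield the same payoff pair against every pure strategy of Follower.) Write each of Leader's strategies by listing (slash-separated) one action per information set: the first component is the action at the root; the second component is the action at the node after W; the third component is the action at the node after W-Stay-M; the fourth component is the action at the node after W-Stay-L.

9

Leader has 36 pure strategies: W/Stay/y/B, W/Stay/y/D, W/Stay/z/B, W/Stay/z/D, W/Stay/x/B, W/Stay/x/D, W/Out/y/B, W/Out/y/D, W/Out/z/B, W/Out/z/D, W/Out/x/B, W/Out/x/D, E/Stay/y/B, E/Stay/y/D, E/Stay/z/B, E/Stay/z/D, E/Stay/x/B, E/Stay/x/D, E/Out/y/B, E/Out/y/D, E/Out/z/B, E/Out/z/D, E/Out/x/B, E/Out/x/D, N/Stay/y/B, N/Stay/y/D, N/Stay/z/B, N/Stay/z/D, N/Stay/x/B, N/Stay/x/D, N/Out/y/B, N/Out/y/D, N/Out/z/B, N/Out/z/D, N/Out/x/B, N/Out/x/D. Columns: M, L, C.
{W/Stay/y/B} → row (5,1) (9,1) (0,9)
{W/Stay/y/D} → row (5,1) (1,9) (0,9)
{W/Stay/z/B} → row (9,4) (9,1) (0,9)
{W/Stay/z/D} → row (9,4) (1,9) (0,9)
{W/Stay/x/B} → row (7,6) (9,1) (0,9)
{W/Stay/x/D} → row (7,6) (1,9) (0,9)
{W/Out/y/B, W/Out/y/D, W/Out/z/B, W/Out/z/D, W/Out/x/B, W/Out/x/D} → row (9,5) (9,5) (9,5)
{E/Stay/y/B, E/Stay/y/D, E/Stay/z/B, E/Stay/z/D, E/Stay/x/B, E/Stay/x/D, E/Out/y/B, E/Out/y/D, E/Out/z/B, E/Out/z/D, E/Out/x/B, E/Out/x/D} → row (0,3) (0,3) (0,3)
{N/Stay/y/B, N/Stay/y/D, N/Stay/z/B, N/Stay/z/D, N/Stay/x/B, N/Stay/x/D, N/Out/y/B, N/Out/y/D, N/Out/z/B, N/Out/z/D, N/Out/x/B, N/Out/x/D} → row (1,8) (1,8) (1,8)
That's 9 distinct rows out of 36 strategies.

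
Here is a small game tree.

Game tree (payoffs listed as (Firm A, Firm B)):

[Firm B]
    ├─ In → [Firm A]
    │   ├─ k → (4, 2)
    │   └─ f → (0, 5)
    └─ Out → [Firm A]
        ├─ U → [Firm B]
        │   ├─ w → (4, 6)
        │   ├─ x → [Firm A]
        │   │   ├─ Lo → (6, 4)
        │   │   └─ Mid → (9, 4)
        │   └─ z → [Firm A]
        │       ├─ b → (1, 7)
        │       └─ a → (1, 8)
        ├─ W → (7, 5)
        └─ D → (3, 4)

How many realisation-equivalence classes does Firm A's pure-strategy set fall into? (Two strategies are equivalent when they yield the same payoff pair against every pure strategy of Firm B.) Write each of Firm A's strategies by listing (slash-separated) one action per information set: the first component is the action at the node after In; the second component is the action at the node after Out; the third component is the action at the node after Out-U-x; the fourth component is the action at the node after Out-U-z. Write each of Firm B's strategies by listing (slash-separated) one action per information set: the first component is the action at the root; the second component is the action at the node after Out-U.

Firm A has 24 pure strategies: k/U/Lo/b, k/U/Lo/a, k/U/Mid/b, k/U/Mid/a, k/W/Lo/b, k/W/Lo/a, k/W/Mid/b, k/W/Mid/a, k/D/Lo/b, k/D/Lo/a, k/D/Mid/b, k/D/Mid/a, f/U/Lo/b, f/U/Lo/a, f/U/Mid/b, f/U/Mid/a, f/W/Lo/b, f/W/Lo/a, f/W/Mid/b, f/W/Mid/a, f/D/Lo/b, f/D/Lo/a, f/D/Mid/b, f/D/Mid/a. Columns: In/w, In/x, In/z, Out/w, Out/x, Out/z.
{k/U/Lo/b} → row (4,2) (4,2) (4,2) (4,6) (6,4) (1,7)
{k/U/Lo/a} → row (4,2) (4,2) (4,2) (4,6) (6,4) (1,8)
{k/U/Mid/b} → row (4,2) (4,2) (4,2) (4,6) (9,4) (1,7)
{k/U/Mid/a} → row (4,2) (4,2) (4,2) (4,6) (9,4) (1,8)
{k/W/Lo/b, k/W/Lo/a, k/W/Mid/b, k/W/Mid/a} → row (4,2) (4,2) (4,2) (7,5) (7,5) (7,5)
{k/D/Lo/b, k/D/Lo/a, k/D/Mid/b, k/D/Mid/a} → row (4,2) (4,2) (4,2) (3,4) (3,4) (3,4)
{f/U/Lo/b} → row (0,5) (0,5) (0,5) (4,6) (6,4) (1,7)
{f/U/Lo/a} → row (0,5) (0,5) (0,5) (4,6) (6,4) (1,8)
{f/U/Mid/b} → row (0,5) (0,5) (0,5) (4,6) (9,4) (1,7)
{f/U/Mid/a} → row (0,5) (0,5) (0,5) (4,6) (9,4) (1,8)
{f/W/Lo/b, f/W/Lo/a, f/W/Mid/b, f/W/Mid/a} → row (0,5) (0,5) (0,5) (7,5) (7,5) (7,5)
{f/D/Lo/b, f/D/Lo/a, f/D/Mid/b, f/D/Mid/a} → row (0,5) (0,5) (0,5) (3,4) (3,4) (3,4)
That's 12 distinct rows out of 24 strategies.

12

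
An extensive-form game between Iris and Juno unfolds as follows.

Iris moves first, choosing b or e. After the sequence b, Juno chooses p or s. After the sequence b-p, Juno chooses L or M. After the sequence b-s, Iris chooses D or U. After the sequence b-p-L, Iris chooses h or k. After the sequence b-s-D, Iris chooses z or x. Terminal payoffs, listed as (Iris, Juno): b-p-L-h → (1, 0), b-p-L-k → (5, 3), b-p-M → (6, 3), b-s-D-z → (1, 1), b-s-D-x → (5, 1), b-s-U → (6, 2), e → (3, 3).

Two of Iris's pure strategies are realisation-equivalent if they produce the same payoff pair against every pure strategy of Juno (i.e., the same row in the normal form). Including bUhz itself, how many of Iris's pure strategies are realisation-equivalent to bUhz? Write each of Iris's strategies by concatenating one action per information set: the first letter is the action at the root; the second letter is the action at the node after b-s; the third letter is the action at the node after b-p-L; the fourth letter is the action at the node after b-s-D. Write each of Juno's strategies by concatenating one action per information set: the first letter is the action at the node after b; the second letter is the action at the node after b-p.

Row for bUhz (columns pL, pM, sL, sM): (1,0) (6,3) (6,2) (6,2).
Under bUhz, Iris's choice at the node after b-s-D can never be reached regardless of what Juno does, so varying those choices leaves every outcome unchanged.
Holding the reachable choices fixed and varying the unreachable one freely already gives 2 equivalent strategies.
No other strategy reproduces this row, so those 2 are the full class: bUhz, bUhx.

2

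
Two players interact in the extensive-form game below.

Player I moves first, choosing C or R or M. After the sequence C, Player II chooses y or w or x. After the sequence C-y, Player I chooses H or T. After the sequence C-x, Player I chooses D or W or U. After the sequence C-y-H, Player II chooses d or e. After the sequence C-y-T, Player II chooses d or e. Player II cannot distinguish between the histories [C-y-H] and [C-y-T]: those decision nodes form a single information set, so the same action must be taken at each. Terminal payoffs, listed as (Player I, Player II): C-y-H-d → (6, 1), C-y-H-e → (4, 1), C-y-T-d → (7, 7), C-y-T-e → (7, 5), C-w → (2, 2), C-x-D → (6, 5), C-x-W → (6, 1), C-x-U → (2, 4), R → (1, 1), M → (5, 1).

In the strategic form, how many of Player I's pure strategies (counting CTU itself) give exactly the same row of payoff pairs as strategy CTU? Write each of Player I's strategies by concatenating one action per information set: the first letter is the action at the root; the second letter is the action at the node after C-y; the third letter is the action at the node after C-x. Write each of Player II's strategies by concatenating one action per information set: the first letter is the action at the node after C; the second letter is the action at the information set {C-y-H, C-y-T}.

1

Row for CTU (columns yd, ye, wd, we, xd, xe): (7,7) (7,5) (2,2) (2,2) (2,4) (2,4).
Every one of Player I's information sets is on the play path for some reply by Player II when Player I follows CTU.
Changing the action at any of them therefore changes at least one column, so only CTU itself gives this row.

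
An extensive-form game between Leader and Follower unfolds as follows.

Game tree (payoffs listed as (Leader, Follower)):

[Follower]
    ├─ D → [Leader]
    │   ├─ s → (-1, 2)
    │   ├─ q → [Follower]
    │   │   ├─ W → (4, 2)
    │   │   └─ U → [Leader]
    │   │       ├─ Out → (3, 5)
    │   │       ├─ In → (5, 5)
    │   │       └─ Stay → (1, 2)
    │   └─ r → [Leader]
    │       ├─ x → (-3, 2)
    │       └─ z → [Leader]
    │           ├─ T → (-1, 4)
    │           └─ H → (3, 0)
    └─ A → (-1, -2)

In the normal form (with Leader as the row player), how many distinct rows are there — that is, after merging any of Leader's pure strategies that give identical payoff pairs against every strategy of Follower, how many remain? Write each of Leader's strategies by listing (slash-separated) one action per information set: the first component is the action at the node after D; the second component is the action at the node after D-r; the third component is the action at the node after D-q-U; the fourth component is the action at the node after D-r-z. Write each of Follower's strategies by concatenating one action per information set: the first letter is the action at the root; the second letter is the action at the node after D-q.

7

Leader has 36 pure strategies: s/x/Out/T, s/x/Out/H, s/x/In/T, s/x/In/H, s/x/Stay/T, s/x/Stay/H, s/z/Out/T, s/z/Out/H, s/z/In/T, s/z/In/H, s/z/Stay/T, s/z/Stay/H, q/x/Out/T, q/x/Out/H, q/x/In/T, q/x/In/H, q/x/Stay/T, q/x/Stay/H, q/z/Out/T, q/z/Out/H, q/z/In/T, q/z/In/H, q/z/Stay/T, q/z/Stay/H, r/x/Out/T, r/x/Out/H, r/x/In/T, r/x/In/H, r/x/Stay/T, r/x/Stay/H, r/z/Out/T, r/z/Out/H, r/z/In/T, r/z/In/H, r/z/Stay/T, r/z/Stay/H. Columns: DW, DU, AW, AU.
{s/x/Out/T, s/x/Out/H, s/x/In/T, s/x/In/H, s/x/Stay/T, s/x/Stay/H, s/z/Out/T, s/z/Out/H, s/z/In/T, s/z/In/H, s/z/Stay/T, s/z/Stay/H} → row (-1,2) (-1,2) (-1,-2) (-1,-2)
{q/x/Out/T, q/x/Out/H, q/z/Out/T, q/z/Out/H} → row (4,2) (3,5) (-1,-2) (-1,-2)
{q/x/In/T, q/x/In/H, q/z/In/T, q/z/In/H} → row (4,2) (5,5) (-1,-2) (-1,-2)
{q/x/Stay/T, q/x/Stay/H, q/z/Stay/T, q/z/Stay/H} → row (4,2) (1,2) (-1,-2) (-1,-2)
{r/x/Out/T, r/x/Out/H, r/x/In/T, r/x/In/H, r/x/Stay/T, r/x/Stay/H} → row (-3,2) (-3,2) (-1,-2) (-1,-2)
{r/z/Out/T, r/z/In/T, r/z/Stay/T} → row (-1,4) (-1,4) (-1,-2) (-1,-2)
{r/z/Out/H, r/z/In/H, r/z/Stay/H} → row (3,0) (3,0) (-1,-2) (-1,-2)
That's 7 distinct rows out of 36 strategies.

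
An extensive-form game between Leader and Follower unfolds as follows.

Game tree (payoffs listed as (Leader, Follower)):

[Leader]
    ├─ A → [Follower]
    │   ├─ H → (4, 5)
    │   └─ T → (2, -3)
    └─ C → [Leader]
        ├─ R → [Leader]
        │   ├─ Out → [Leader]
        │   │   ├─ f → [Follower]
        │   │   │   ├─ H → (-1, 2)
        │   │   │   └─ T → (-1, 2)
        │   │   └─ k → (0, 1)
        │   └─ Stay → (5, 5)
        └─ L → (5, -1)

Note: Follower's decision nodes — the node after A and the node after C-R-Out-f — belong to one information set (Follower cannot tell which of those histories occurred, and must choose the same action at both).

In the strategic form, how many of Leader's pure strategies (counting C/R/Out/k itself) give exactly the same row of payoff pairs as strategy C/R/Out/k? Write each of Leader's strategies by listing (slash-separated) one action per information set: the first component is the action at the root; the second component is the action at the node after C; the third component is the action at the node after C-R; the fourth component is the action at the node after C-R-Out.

1

Row for C/R/Out/k (columns H, T): (0,1) (0,1).
Every one of Leader's information sets is on the play path for some reply by Follower when Leader follows C/R/Out/k.
Changing the action at any of them therefore changes at least one column, so only C/R/Out/k itself gives this row.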